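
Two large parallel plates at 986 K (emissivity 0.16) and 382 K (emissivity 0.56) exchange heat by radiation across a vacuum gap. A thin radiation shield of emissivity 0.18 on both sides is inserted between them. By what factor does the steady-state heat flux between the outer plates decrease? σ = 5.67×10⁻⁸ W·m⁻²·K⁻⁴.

factor ≈ 2.44

Without shield: q₀ = σΔ(T⁴)/(1/ε₁+1/ε₂−1) with denominator 7.036.
With shield the two gaps are in series; the resistances add: (1/ε₁+1/ε_s−1)+(1/ε_s+1/ε₂−1) = 10.81+6.341 = 17.15.
Heat-flux ratio q₀/q = 17.15/7.036.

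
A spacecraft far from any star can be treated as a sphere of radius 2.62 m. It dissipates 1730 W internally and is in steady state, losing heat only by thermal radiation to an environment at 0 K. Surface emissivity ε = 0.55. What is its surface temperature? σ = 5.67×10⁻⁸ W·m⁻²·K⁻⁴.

T ≈ 159 K

Steady state: internal power = radiated power, P = εσA T⁴.
Radiating area A = 4πr² = 86.26 m².
T⁴ = P/(εσA) = 1730/(0.55·5.67×10⁻⁸·86.26) = 6.431×10⁸ K⁴.
T = (6.431×10⁸)^(1/4).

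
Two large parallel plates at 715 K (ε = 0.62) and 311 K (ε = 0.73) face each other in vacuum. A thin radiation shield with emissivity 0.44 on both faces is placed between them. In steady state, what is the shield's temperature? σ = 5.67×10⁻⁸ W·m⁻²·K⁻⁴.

In steady state the net flux on the hot side equals that on the cold side.
σ(T₁⁴−T_s⁴)/D₁ = σ(T_s⁴−T₂⁴)/D₂, with D₁ = 1/ε₁+1/ε_s−1 = 2.886, D₂ = 1/ε_s+1/ε₂−1 = 2.643.
Solve for T_s⁴: T_s⁴ = (D₂·T₁⁴ + D₁·T₂⁴)/(D₁+D₂) = 1.298×10¹¹ K⁴.

T_s ≈ 600 K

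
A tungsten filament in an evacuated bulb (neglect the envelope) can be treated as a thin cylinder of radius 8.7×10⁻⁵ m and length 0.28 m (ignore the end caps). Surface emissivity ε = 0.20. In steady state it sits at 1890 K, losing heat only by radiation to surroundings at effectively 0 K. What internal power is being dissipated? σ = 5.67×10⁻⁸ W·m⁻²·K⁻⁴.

P ≈ 22.1 W

Steady state: P = εσA T⁴.
A = 2πrL = 1.531×10⁻⁴ m²; T⁴ = (1890)⁴ = 1.276×10¹³ K⁴.
P = 0.20 × 5.67×10⁻⁸ × 1.531×10⁻⁴ × 1.276×10¹³.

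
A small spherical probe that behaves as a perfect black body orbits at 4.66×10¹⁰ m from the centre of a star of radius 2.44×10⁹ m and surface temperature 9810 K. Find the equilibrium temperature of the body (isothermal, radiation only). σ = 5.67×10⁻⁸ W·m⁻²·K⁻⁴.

The star's surface emits σT_*⁴; at distance d the flux is S = σT_*⁴(R_*/d)².
S = 5.67×10⁻⁸·(9810)⁴·(2.44×10⁹/4.66×10¹⁰)² = 1.440×10⁶ W/m².
For an isothermal sphere T⁴ = (1−a)S/(4σ) = 6.348×10¹² K⁴.

T ≈ 1590 K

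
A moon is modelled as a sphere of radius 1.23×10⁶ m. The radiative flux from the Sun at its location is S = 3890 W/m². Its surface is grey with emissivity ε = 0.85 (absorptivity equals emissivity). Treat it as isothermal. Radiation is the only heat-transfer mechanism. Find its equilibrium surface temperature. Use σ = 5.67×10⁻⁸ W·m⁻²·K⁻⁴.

At equilibrium, absorbed power = emitted power.
Absorbing cross-section = πr² = 4.753×10¹² m²; emitting surface = 4πr² = 1.901×10¹³ m² (ratio 4).
εS·A_cross = εσ·A_surf·T⁴  ⇒  T⁴ = S/(4σ)   (ε cancels).
T⁴ = 3890/(4·5.67×10⁻⁸) = 1.715×10¹⁰ K⁴.
T = (1.715×10¹⁰)^(1/4).

T ≈ 362 K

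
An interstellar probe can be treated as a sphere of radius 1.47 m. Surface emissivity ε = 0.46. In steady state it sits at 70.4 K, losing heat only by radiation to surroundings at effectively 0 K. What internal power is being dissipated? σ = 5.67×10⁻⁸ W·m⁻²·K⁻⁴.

Steady state: P = εσA T⁴.
A = 4πr² = 27.15 m²; T⁴ = (70.4)⁴ = 2.456×10⁷ K⁴.
P = 0.46 × 5.67×10⁻⁸ × 27.15 × 2.456×10⁷.

P ≈ 17.4 W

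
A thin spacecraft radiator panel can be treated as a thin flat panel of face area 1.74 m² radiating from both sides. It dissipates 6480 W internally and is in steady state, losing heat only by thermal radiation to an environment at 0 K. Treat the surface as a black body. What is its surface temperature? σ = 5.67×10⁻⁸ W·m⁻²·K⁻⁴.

T ≈ 426 K

Steady state: internal power = radiated power, P = εσA T⁴.
Radiating area A = 2·1.74 = 3.480 m².
T⁴ = P/(εσA) = 6480/(1.0·5.67×10⁻⁸·3.480) = 3.284×10¹⁰ K⁴.
T = (3.284×10¹⁰)^(1/4).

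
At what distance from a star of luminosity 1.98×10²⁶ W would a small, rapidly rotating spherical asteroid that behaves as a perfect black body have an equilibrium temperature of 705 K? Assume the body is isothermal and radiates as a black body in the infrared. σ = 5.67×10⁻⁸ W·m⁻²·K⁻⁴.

d ≈ 1.68×10¹⁰ m

For an isothermal black-emitting sphere, (1−a)S·πr² = σ·4πr²·T⁴ ⇒ S = 4σT⁴/(1−a).
S = 4·5.67×10⁻⁸·(705)⁴/1.00 = 56030 W/m².
Flux falls as S = L/(4πd²), so d = √(L/(4πS)) = √(1.98×10²⁶/(4π·56030)).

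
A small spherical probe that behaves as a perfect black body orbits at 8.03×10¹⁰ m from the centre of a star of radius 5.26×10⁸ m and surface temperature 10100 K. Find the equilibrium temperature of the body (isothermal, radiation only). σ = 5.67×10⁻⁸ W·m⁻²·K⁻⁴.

T ≈ 578 K

The star's surface emits σT_*⁴; at distance d the flux is S = σT_*⁴(R_*/d)².
S = 5.67×10⁻⁸·(10100)⁴·(5.26×10⁸/8.03×10¹⁰)² = 25320 W/m².
For an isothermal sphere T⁴ = (1−a)S/(4σ) = 1.116×10¹¹ K⁴.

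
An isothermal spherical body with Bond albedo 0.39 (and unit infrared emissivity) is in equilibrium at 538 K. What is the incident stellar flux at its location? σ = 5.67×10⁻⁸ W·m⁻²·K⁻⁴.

S ≈ 31100 W/m²

(1−a)S·πr² = σ·4πr²·T⁴ ⇒ S = 4σT⁴/(1−a).
S = 4·5.67×10⁻⁸·8.378×10¹⁰/0.610.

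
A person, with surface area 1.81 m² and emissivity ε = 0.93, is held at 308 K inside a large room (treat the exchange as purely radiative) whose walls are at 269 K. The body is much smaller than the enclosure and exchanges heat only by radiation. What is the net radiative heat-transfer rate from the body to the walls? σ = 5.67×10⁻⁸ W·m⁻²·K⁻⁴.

For a small grey body in a large enclosure: P_net = εσA(T_body⁴ − T_wall⁴).
A = 1.81 m²; T_body⁴ − T_wall⁴ = 8.999×10⁹ − 5.236×10⁹ = 3.763×10⁹ K⁴.
|P_net| = 0.93·5.67×10⁻⁸·1.810·3.763×10⁹.

P_net ≈ 359 W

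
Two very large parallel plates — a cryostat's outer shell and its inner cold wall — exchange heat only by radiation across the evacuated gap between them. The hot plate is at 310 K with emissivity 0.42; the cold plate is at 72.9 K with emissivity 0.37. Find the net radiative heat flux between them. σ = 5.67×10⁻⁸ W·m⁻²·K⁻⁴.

For two infinite grey parallel plates, q = σ(T₁⁴ − T₂⁴)/(1/ε₁ + 1/ε₂ − 1).
T₁⁴ − T₂⁴ = 9.235×10⁹ − 2.824×10⁷ = 9.207×10⁹ K⁴.
1/ε₁ + 1/ε₂ − 1 = 2.381 + 2.703 − 1 = 4.084.
q = 5.67×10⁻⁸ × 9.207×10⁹ / 4.084.

q ≈ 128 W/m²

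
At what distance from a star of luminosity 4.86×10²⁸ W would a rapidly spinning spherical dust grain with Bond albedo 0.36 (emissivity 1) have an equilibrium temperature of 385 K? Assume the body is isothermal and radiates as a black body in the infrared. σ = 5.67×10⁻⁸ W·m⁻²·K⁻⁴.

For an isothermal black-emitting sphere, (1−a)S·πr² = σ·4πr²·T⁴ ⇒ S = 4σT⁴/(1−a).
S = 4·5.67×10⁻⁸·(385)⁴/0.640 = 7786 W/m².
Flux falls as S = L/(4πd²), so d = √(L/(4πS)) = √(4.86×10²⁸/(4π·7786)).

d ≈ 7.05×10¹¹ m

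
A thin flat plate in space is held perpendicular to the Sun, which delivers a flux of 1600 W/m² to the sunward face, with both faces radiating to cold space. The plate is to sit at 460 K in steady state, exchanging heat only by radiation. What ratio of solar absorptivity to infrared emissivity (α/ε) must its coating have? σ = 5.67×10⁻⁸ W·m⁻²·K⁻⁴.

α/ε ≈ 3.17

Balance: αS·A = εσ·2A·T⁴ ⇒ α/ε = 2σT⁴/S.
α/ε = 2·5.67×10⁻⁸·(460)⁴/1600 = 2·5.67×10⁻⁸·4.477×10¹⁰/1600.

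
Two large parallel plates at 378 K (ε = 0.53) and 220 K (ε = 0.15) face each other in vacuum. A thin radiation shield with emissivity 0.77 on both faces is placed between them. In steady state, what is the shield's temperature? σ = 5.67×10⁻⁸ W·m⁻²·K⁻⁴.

In steady state the net flux on the hot side equals that on the cold side.
σ(T₁⁴−T_s⁴)/D₁ = σ(T_s⁴−T₂⁴)/D₂, with D₁ = 1/ε₁+1/ε_s−1 = 2.185, D₂ = 1/ε_s+1/ε₂−1 = 6.965.
Solve for T_s⁴: T_s⁴ = (D₂·T₁⁴ + D₁·T₂⁴)/(D₁+D₂) = 1.610×10¹⁰ K⁴.

T_s ≈ 356 K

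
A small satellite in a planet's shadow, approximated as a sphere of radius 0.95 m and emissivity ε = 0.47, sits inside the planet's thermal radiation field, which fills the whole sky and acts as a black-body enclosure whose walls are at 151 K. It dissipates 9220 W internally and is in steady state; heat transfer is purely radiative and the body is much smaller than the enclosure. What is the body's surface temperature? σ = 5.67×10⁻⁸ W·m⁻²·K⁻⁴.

For a small grey body in a large enclosure, net radiated power = εσA(T⁴ − T_w⁴).
Steady state: P = εσA(T⁴ − T_w⁴) with A = 4πr² = 11.34 m².
T⁴ = P/(εσA) + T_w⁴ = 9220/(0.47·5.67×10⁻⁸·11.34) + (151)⁴
    = 3.051×10¹⁰ + 5.199×10⁸ = 3.103×10¹⁰ K⁴.

T ≈ 420 K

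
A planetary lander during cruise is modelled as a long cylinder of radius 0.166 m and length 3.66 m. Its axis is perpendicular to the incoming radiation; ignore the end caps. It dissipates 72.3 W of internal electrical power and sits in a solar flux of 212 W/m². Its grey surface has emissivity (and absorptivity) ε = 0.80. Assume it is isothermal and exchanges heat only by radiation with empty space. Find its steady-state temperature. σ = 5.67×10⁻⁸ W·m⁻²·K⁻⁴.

T ≈ 200 K

At steady state, absorbed solar power + internal power = radiated power.
Absorbed: α·S·A_cross = 0.80·212·1.215 = 206.1 W (cross-section 2rL).
Total input = 206.1 + 72.3 = 278.4 W.
Radiated: εσ·A_surf·T⁴ with A_surf = 2πrL = 3.817 m².
T⁴ = 278.4/(0.80·5.67×10⁻⁸·3.817) = 1.608×10⁹ K⁴.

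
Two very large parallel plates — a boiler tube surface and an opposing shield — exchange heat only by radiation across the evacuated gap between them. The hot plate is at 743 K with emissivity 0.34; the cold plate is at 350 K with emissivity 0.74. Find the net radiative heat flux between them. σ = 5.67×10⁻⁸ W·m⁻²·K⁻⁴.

For two infinite grey parallel plates, q = σ(T₁⁴ − T₂⁴)/(1/ε₁ + 1/ε₂ − 1).
T₁⁴ − T₂⁴ = 3.048×10¹¹ − 1.501×10¹⁰ = 2.898×10¹¹ K⁴.
1/ε₁ + 1/ε₂ − 1 = 2.941 + 1.351 − 1 = 3.293.
q = 5.67×10⁻⁸ × 2.898×10¹¹ / 3.293.

q ≈ 4990 W/m²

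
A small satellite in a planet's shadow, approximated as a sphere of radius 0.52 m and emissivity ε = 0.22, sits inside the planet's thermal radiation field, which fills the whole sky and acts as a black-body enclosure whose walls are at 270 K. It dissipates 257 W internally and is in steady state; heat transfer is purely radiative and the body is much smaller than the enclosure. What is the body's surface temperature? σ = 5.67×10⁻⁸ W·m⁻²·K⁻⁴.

For a small grey body in a large enclosure, net radiated power = εσA(T⁴ − T_w⁴).
Steady state: P = εσA(T⁴ − T_w⁴) with A = 4πr² = 3.398 m².
T⁴ = P/(εσA) + T_w⁴ = 257/(0.22·5.67×10⁻⁸·3.398) + (270)⁴
    = 6.063×10⁹ + 5.314×10⁹ = 1.138×10¹⁰ K⁴.

T ≈ 327 K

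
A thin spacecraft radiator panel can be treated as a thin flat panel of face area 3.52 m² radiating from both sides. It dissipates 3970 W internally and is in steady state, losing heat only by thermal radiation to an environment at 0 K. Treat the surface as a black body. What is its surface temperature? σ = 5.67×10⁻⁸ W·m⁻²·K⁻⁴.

T ≈ 316 K

Steady state: internal power = radiated power, P = εσA T⁴.
Radiating area A = 2·3.52 = 7.040 m².
T⁴ = P/(εσA) = 3970/(1.0·5.67×10⁻⁸·7.040) = 9.946×10⁹ K⁴.
T = (9.946×10⁹)^(1/4).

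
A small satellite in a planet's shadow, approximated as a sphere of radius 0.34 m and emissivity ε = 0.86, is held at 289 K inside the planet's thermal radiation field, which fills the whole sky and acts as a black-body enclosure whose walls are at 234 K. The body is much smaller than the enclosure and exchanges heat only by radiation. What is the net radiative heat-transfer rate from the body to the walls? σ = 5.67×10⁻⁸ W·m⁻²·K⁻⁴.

For a small grey body in a large enclosure: P_net = εσA(T_body⁴ − T_wall⁴).
A = 4πr² = 1.453 m²; T_body⁴ − T_wall⁴ = 6.976×10⁹ − 2.998×10⁹ = 3.978×10⁹ K⁴.
|P_net| = 0.86·5.67×10⁻⁸·1.453·3.978×10⁹.

P_net ≈ 282 W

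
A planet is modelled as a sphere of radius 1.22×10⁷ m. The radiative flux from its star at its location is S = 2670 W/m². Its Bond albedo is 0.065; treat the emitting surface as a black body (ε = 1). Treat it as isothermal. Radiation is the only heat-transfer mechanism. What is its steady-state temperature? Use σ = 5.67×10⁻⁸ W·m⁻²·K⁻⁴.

T ≈ 324 K

At equilibrium, absorbed power = emitted power.
Absorbing cross-section = πr² = 4.676×10¹⁴ m²; emitting surface = 4πr² = 1.870×10¹⁵ m² (ratio 4).
(1−a)S·A_cross = εσ·A_surf·T⁴  ⇒  T⁴ = (1−a)S/(4σ).
T⁴ = 0.935·2670/(4·5.67×10⁻⁸) = 1.101×10¹⁰ K⁴.
T = (1.101×10¹⁰)^(1/4).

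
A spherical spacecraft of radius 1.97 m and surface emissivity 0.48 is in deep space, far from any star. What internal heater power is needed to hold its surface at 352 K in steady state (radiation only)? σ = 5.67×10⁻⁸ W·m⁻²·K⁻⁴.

P = εσ·4πr²·T⁴.
4πr² = 48.77 m²; T⁴ = 1.535×10¹⁰ K⁴.
P = 0.48·5.67×10⁻⁸·48.77·1.535×10¹⁰.

P ≈ 20400 W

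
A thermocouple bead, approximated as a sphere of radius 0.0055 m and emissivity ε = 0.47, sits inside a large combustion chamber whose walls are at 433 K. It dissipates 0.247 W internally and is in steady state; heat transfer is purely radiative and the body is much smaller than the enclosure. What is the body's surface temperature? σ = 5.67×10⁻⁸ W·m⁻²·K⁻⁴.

For a small grey body in a large enclosure, net radiated power = εσA(T⁴ − T_w⁴).
Steady state: P = εσA(T⁴ − T_w⁴) with A = 4πr² = 3.801×10⁻⁴ m².
T⁴ = P/(εσA) + T_w⁴ = 0.247/(0.47·5.67×10⁻⁸·3.801×10⁻⁴) + (433)⁴
    = 2.438×10¹⁰ + 3.515×10¹⁰ = 5.953×10¹⁰ K⁴.

T ≈ 494 K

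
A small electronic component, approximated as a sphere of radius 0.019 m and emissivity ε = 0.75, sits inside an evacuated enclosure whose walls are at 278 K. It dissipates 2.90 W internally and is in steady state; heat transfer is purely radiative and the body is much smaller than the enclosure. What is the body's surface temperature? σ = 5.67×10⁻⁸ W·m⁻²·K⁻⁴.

T ≈ 381 K

For a small grey body in a large enclosure, net radiated power = εσA(T⁴ − T_w⁴).
Steady state: P = εσA(T⁴ − T_w⁴) with A = 4πr² = 0.004536 m².
T⁴ = P/(εσA) + T_w⁴ = 2.90/(0.75·5.67×10⁻⁸·0.004536) + (278)⁴
    = 1.503×10¹⁰ + 5.973×10⁹ = 2.101×10¹⁰ K⁴.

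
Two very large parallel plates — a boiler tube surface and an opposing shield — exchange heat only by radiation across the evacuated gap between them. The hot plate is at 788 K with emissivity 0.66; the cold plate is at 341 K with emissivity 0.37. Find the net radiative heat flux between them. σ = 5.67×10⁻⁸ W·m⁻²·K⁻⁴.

q ≈ 6560 W/m²

For two infinite grey parallel plates, q = σ(T₁⁴ − T₂⁴)/(1/ε₁ + 1/ε₂ − 1).
T₁⁴ − T₂⁴ = 3.856×10¹¹ − 1.352×10¹⁰ = 3.721×10¹¹ K⁴.
1/ε₁ + 1/ε₂ − 1 = 1.515 + 2.703 − 1 = 3.218.
q = 5.67×10⁻⁸ × 3.721×10¹¹ / 3.218.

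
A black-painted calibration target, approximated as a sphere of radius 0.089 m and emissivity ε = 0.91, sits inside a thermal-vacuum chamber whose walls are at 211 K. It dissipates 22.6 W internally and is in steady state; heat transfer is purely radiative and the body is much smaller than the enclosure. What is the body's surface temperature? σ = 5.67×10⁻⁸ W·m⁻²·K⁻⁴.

T ≈ 283 K

For a small grey body in a large enclosure, net radiated power = εσA(T⁴ − T_w⁴).
Steady state: P = εσA(T⁴ − T_w⁴) with A = 4πr² = 0.09954 m².
T⁴ = P/(εσA) + T_w⁴ = 22.6/(0.91·5.67×10⁻⁸·0.09954) + (211)⁴
    = 4.400×10⁹ + 1.982×10⁹ = 6.383×10⁹ K⁴.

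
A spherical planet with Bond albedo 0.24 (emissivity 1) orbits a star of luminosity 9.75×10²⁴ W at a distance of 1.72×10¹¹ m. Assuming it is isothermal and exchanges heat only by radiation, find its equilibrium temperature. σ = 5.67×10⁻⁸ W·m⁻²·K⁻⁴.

First find the stellar flux at distance d: S = L/(4πd²) = 9.75×10²⁴/(4π·(1.72×10¹¹)²) = 26.23 W/m².
For an isothermal sphere, absorbed (1−a)S·πr² = emitted σ·4πr²·T⁴, so T⁴ = (1−a)S/(4σ).
T⁴ = 0.760·26.23/(4·5.67×10⁻⁸) = 8.788×10⁷ K⁴.

T ≈ 96.8 K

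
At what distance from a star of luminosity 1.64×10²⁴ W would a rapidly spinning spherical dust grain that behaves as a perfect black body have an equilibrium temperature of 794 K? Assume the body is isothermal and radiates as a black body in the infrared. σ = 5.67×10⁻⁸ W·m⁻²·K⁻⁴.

For an isothermal black-emitting sphere, (1−a)S·πr² = σ·4πr²·T⁴ ⇒ S = 4σT⁴/(1−a).
S = 4·5.67×10⁻⁸·(794)⁴/1.00 = 90140 W/m².
Flux falls as S = L/(4πd²), so d = √(L/(4πS)) = √(1.64×10²⁴/(4π·90140)).

d ≈ 1.20×10⁹ m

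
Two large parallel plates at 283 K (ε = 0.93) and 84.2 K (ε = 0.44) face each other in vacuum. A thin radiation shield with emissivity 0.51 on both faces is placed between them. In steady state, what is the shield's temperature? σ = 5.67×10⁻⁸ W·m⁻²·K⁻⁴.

T_s ≈ 251 K

In steady state the net flux on the hot side equals that on the cold side.
σ(T₁⁴−T_s⁴)/D₁ = σ(T_s⁴−T₂⁴)/D₂, with D₁ = 1/ε₁+1/ε_s−1 = 2.036, D₂ = 1/ε_s+1/ε₂−1 = 3.234.
Solve for T_s⁴: T_s⁴ = (D₂·T₁⁴ + D₁·T₂⁴)/(D₁+D₂) = 3.955×10⁹ K⁴.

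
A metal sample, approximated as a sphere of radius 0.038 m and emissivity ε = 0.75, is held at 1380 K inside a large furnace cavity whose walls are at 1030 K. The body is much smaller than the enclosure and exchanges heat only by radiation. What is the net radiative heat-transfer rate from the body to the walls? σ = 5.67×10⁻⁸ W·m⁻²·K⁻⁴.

P_net ≈ 1930 W

For a small grey body in a large enclosure: P_net = εσA(T_body⁴ − T_wall⁴).
A = 4πr² = 0.01815 m²; T_body⁴ − T_wall⁴ = 3.627×10¹² − 1.126×10¹² = 2.501×10¹² K⁴.
|P_net| = 0.75·5.67×10⁻⁸·0.01815·2.501×10¹².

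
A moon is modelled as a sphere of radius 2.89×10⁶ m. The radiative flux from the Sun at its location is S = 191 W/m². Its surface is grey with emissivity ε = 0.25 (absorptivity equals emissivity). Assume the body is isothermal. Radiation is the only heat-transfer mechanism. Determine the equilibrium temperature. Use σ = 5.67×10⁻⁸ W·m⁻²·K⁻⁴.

At equilibrium, absorbed power = emitted power.
Absorbing cross-section = πr² = 2.624×10¹³ m²; emitting surface = 4πr² = 1.050×10¹⁴ m² (ratio 4).
εS·A_cross = εσ·A_surf·T⁴  ⇒  T⁴ = S/(4σ)   (ε cancels).
T⁴ = 191/(4·5.67×10⁻⁸) = 8.422×10⁸ K⁴.
T = (8.422×10⁸)^(1/4).

T ≈ 170 K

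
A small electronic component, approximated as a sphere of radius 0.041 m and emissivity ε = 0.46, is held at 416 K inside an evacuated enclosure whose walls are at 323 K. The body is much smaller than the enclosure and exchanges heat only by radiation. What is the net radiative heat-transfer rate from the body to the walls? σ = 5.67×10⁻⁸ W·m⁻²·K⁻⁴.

For a small grey body in a large enclosure: P_net = εσA(T_body⁴ − T_wall⁴).
A = 4πr² = 0.02112 m²; T_body⁴ − T_wall⁴ = 2.995×10¹⁰ − 1.088×10¹⁰ = 1.906×10¹⁰ K⁴.
|P_net| = 0.46·5.67×10⁻⁸·0.02112·1.906×10¹⁰.

P_net ≈ 10.5 W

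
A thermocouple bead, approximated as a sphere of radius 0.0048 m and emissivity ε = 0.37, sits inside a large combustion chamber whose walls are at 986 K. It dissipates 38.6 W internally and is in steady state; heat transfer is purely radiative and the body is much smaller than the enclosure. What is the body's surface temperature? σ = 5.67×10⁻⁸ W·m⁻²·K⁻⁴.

For a small grey body in a large enclosure, net radiated power = εσA(T⁴ − T_w⁴).
Steady state: P = εσA(T⁴ − T_w⁴) with A = 4πr² = 2.895×10⁻⁴ m².
T⁴ = P/(εσA) + T_w⁴ = 38.6/(0.37·5.67×10⁻⁸·2.895×10⁻⁴) + (986)⁴
    = 6.355×10¹² + 9.452×10¹¹ = 7.300×10¹² K⁴.

T ≈ 1640 K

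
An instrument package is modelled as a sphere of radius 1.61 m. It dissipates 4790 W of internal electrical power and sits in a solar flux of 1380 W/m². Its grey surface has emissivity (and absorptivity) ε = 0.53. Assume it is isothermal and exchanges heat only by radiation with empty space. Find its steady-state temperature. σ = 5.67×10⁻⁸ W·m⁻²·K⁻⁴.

T ≈ 324 K

At steady state, absorbed solar power + internal power = radiated power.
Absorbed: α·S·A_cross = 0.53·1380·8.143 = 5956 W (cross-section πr²).
Total input = 5956 + 4790 = 10750 W.
Radiated: εσ·A_surf·T⁴ with A_surf = 4πr² = 32.57 m².
T⁴ = 10750/(0.53·5.67×10⁻⁸·32.57) = 1.098×10¹⁰ K⁴.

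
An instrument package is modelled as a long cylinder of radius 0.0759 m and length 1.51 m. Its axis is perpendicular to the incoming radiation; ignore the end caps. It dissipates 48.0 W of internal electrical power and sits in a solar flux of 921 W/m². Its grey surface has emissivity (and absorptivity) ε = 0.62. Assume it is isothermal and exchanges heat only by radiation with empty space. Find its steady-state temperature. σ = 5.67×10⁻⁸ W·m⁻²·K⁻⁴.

T ≈ 290 K

At steady state, absorbed solar power + internal power = radiated power.
Absorbed: α·S·A_cross = 0.62·921·0.2292 = 130.9 W (cross-section 2rL).
Total input = 130.9 + 48.0 = 178.9 W.
Radiated: εσ·A_surf·T⁴ with A_surf = 2πrL = 0.7201 m².
T⁴ = 178.9/(0.62·5.67×10⁻⁸·0.7201) = 7.067×10⁹ K⁴.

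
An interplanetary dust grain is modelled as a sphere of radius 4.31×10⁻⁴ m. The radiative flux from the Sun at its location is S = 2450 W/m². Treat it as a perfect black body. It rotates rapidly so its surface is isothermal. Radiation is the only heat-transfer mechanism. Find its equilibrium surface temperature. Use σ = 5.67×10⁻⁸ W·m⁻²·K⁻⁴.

T ≈ 322 K

At equilibrium, absorbed power = emitted power.
Absorbing cross-section = πr² = 5.836×10⁻⁷ m²; emitting surface = 4πr² = 2.334×10⁻⁶ m² (ratio 4).
S·A_cross = εσ·A_surf·T⁴  ⇒  T⁴ = S/(4σ).
T⁴ = 1.00·2450/(4·5.67×10⁻⁸) = 1.080×10¹⁰ K⁴.
T = (1.080×10¹⁰)^(1/4).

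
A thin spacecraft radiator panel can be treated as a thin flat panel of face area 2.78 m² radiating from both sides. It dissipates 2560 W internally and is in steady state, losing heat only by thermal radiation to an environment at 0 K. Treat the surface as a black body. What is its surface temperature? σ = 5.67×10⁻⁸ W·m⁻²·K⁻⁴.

T ≈ 300 K

Steady state: internal power = radiated power, P = εσA T⁴.
Radiating area A = 2·2.78 = 5.560 m².
T⁴ = P/(εσA) = 2560/(1.0·5.67×10⁻⁸·5.560) = 8.120×10⁹ K⁴.
T = (8.120×10⁹)^(1/4).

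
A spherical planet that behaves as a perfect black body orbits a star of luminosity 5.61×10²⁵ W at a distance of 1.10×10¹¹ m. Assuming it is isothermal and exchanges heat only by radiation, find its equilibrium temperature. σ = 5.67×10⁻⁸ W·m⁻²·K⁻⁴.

First find the stellar flux at distance d: S = L/(4πd²) = 5.61×10²⁵/(4π·(1.10×10¹¹)²) = 369.0 W/m².
For an isothermal sphere, absorbed (1−a)S·πr² = emitted σ·4πr²·T⁴, so T⁴ = (1−a)S/(4σ).
T⁴ = 1.00·369.0/(4·5.67×10⁻⁸) = 1.627×10⁹ K⁴.

T ≈ 201 K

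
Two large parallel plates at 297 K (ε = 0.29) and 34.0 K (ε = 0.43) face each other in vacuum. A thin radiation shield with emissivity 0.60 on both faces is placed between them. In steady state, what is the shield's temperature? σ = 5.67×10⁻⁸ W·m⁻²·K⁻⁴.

In steady state the net flux on the hot side equals that on the cold side.
σ(T₁⁴−T_s⁴)/D₁ = σ(T_s⁴−T₂⁴)/D₂, with D₁ = 1/ε₁+1/ε_s−1 = 4.115, D₂ = 1/ε_s+1/ε₂−1 = 2.992.
Solve for T_s⁴: T_s⁴ = (D₂·T₁⁴ + D₁·T₂⁴)/(D₁+D₂) = 3.277×10⁹ K⁴.

T_s ≈ 239 K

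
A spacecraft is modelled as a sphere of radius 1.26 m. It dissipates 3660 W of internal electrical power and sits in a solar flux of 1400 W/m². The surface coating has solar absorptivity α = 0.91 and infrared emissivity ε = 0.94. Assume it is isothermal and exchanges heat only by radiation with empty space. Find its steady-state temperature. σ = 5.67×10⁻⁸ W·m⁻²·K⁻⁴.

T ≈ 312 K

At steady state, absorbed solar power + internal power = radiated power.
Absorbed: α·S·A_cross = 0.91·1400·4.988 = 6354 W (cross-section πr²).
Total input = 6354 + 3660 = 10010 W.
Radiated: εσ·A_surf·T⁴ with A_surf = 4πr² = 19.95 m².
T⁴ = 10010/(0.94·5.67×10⁻⁸·19.95) = 9.418×10⁹ K⁴.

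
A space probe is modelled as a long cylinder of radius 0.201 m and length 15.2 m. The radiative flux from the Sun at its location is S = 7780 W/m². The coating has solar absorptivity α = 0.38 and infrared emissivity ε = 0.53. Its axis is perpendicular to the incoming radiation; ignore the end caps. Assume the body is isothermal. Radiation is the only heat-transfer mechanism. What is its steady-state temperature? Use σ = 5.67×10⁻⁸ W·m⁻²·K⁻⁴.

T ≈ 421 K

At equilibrium, absorbed power = emitted power.
Absorbing cross-section = 2rL = 6.110 m²; emitting surface = 2πrL = 19.20 m² (ratio π).
αS·A_cross = εσ·A_surf·T⁴  ⇒  T⁴ = αS/(ε·πσ).
T⁴ = 0.380·7780/(0.53·π·5.67×10⁻⁸) = 3.132×10¹⁰ K⁴.
T = (3.132×10¹⁰)^(1/4).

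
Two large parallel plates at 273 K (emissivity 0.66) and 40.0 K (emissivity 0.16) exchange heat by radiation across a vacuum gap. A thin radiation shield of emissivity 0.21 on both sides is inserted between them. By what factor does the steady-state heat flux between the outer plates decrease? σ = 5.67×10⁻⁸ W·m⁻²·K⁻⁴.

factor ≈ 2.26

Without shield: q₀ = σΔ(T⁴)/(1/ε₁+1/ε₂−1) with denominator 6.765.
With shield the two gaps are in series; the resistances add: (1/ε₁+1/ε_s−1)+(1/ε_s+1/ε₂−1) = 5.277+10.01 = 15.29.
Heat-flux ratio q₀/q = 15.29/6.765.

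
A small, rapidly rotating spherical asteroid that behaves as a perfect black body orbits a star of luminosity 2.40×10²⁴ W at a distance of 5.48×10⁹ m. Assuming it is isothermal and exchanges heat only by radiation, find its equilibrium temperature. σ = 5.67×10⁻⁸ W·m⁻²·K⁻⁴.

T ≈ 409 K

First find the stellar flux at distance d: S = L/(4πd²) = 2.40×10²⁴/(4π·(5.48×10⁹)²) = 6360 W/m².
For an isothermal sphere, absorbed (1−a)S·πr² = emitted σ·4πr²·T⁴, so T⁴ = (1−a)S/(4σ).
T⁴ = 1.00·6360/(4·5.67×10⁻⁸) = 2.804×10¹⁰ K⁴.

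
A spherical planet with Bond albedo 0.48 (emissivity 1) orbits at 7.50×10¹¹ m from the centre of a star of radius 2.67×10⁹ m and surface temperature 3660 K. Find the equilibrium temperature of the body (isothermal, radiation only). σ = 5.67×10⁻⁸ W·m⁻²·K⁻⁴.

The star's surface emits σT_*⁴; at distance d the flux is S = σT_*⁴(R_*/d)².
S = 5.67×10⁻⁸·(3660)⁴·(2.67×10⁹/7.50×10¹¹)² = 128.9 W/m².
For an isothermal sphere T⁴ = (1−a)S/(4σ) = 2.956×10⁸ K⁴.

T ≈ 131 K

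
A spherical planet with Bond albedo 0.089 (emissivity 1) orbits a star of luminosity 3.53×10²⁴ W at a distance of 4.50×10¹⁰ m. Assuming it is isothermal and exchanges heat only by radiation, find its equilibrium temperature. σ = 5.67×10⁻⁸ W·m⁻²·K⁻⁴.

T ≈ 154 K

First find the stellar flux at distance d: S = L/(4πd²) = 3.53×10²⁴/(4π·(4.50×10¹⁰)²) = 138.7 W/m².
For an isothermal sphere, absorbed (1−a)S·πr² = emitted σ·4πr²·T⁴, so T⁴ = (1−a)S/(4σ).
T⁴ = 0.911·138.7/(4·5.67×10⁻⁸) = 5.572×10⁸ K⁴.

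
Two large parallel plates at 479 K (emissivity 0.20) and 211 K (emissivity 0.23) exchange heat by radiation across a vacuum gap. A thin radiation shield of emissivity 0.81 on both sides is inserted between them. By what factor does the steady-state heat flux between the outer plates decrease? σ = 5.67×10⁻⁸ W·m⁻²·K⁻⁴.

Without shield: q₀ = σΔ(T⁴)/(1/ε₁+1/ε₂−1) with denominator 8.348.
With shield the two gaps are in series; the resistances add: (1/ε₁+1/ε_s−1)+(1/ε_s+1/ε₂−1) = 5.235+4.582 = 9.817.
Heat-flux ratio q₀/q = 9.817/8.348.

factor ≈ 1.18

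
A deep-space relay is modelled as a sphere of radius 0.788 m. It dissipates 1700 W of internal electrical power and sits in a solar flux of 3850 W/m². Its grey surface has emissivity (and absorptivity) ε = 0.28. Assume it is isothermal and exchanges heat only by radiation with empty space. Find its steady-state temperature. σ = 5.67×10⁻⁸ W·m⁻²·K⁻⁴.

At steady state, absorbed solar power + internal power = radiated power.
Absorbed: α·S·A_cross = 0.28·3850·1.951 = 2103 W (cross-section πr²).
Total input = 2103 + 1700 = 3803 W.
Radiated: εσ·A_surf·T⁴ with A_surf = 4πr² = 7.803 m².
T⁴ = 3803/(0.28·5.67×10⁻⁸·7.803) = 3.070×10¹⁰ K⁴.

T ≈ 419 K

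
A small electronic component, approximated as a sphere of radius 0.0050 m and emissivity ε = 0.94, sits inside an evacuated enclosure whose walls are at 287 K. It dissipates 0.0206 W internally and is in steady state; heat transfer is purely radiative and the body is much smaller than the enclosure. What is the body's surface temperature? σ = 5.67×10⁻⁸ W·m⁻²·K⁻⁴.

T ≈ 299 K

For a small grey body in a large enclosure, net radiated power = εσA(T⁴ − T_w⁴).
Steady state: P = εσA(T⁴ − T_w⁴) with A = 4πr² = 3.142×10⁻⁴ m².
T⁴ = P/(εσA) + T_w⁴ = 0.0206/(0.94·5.67×10⁻⁸·3.142×10⁻⁴) + (287)⁴
    = 1.230×10⁹ + 6.785×10⁹ = 8.015×10⁹ K⁴.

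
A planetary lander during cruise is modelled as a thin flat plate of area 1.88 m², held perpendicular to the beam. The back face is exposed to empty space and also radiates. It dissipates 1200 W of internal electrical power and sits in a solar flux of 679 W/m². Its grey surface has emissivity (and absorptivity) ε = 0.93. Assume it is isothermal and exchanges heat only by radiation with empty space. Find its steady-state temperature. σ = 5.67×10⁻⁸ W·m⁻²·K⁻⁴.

T ≈ 331 K

At steady state, absorbed solar power + internal power = radiated power.
Absorbed: α·S·A_cross = 0.93·679·1.880 = 1187 W (cross-section A).
Total input = 1187 + 1200 = 2387 W.
Radiated: εσ·A_surf·T⁴ with A_surf = 2A = 3.760 m².
T⁴ = 2387/(0.93·5.67×10⁻⁸·3.760) = 1.204×10¹⁰ K⁴.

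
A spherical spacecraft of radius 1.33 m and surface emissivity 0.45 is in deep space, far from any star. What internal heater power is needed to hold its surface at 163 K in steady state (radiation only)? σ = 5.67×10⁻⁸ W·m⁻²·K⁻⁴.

P = εσ·4πr²·T⁴.
4πr² = 22.23 m²; T⁴ = 7.059×10⁸ K⁴.
P = 0.45·5.67×10⁻⁸·22.23·7.059×10⁸.

P ≈ 400 W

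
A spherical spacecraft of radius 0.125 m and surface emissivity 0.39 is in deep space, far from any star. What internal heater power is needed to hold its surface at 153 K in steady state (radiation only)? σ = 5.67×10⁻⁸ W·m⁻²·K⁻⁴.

P ≈ 2.38 W

P = εσ·4πr²·T⁴.
4πr² = 0.1963 m²; T⁴ = 5.480×10⁸ K⁴.
P = 0.39·5.67×10⁻⁸·0.1963·5.480×10⁸.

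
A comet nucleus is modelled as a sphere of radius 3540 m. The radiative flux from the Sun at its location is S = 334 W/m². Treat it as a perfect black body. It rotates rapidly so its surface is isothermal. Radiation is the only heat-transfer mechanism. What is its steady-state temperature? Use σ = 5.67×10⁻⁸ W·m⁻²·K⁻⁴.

T ≈ 196 K

At equilibrium, absorbed power = emitted power.
Absorbing cross-section = πr² = 3.937×10⁷ m²; emitting surface = 4πr² = 1.575×10⁸ m² (ratio 4).
S·A_cross = εσ·A_surf·T⁴  ⇒  T⁴ = S/(4σ).
T⁴ = 1.00·334/(4·5.67×10⁻⁸) = 1.473×10⁹ K⁴.
T = (1.473×10⁹)^(1/4).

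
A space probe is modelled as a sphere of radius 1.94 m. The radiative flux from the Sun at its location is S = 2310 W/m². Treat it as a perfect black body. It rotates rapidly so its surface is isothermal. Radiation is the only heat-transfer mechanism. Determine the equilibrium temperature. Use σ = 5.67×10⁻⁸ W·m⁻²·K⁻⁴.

T ≈ 318 K

At equilibrium, absorbed power = emitted power.
Absorbing cross-section = πr² = 11.82 m²; emitting surface = 4πr² = 47.29 m² (ratio 4).
S·A_cross = εσ·A_surf·T⁴  ⇒  T⁴ = S/(4σ).
T⁴ = 1.00·2310/(4·5.67×10⁻⁸) = 1.019×10¹⁰ K⁴.
T = (1.019×10¹⁰)^(1/4).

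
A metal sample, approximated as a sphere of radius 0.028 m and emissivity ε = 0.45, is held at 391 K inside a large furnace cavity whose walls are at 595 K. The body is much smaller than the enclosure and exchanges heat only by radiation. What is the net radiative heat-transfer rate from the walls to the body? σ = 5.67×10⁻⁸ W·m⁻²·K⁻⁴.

For a small grey body in a large enclosure: P_net = εσA(T_body⁴ − T_wall⁴).
A = 4πr² = 0.009852 m²; T_body⁴ − T_wall⁴ = 2.337×10¹⁰ − 1.253×10¹¹ = -1.020×10¹¹ K⁴.
|P_net| = 0.45·5.67×10⁻⁸·0.009852·1.020×10¹¹.

P_net ≈ 25.6 W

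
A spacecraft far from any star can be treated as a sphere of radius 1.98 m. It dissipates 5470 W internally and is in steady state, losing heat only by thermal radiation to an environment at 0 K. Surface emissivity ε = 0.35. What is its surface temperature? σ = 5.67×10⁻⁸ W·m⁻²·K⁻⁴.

T ≈ 273 K

Steady state: internal power = radiated power, P = εσA T⁴.
Radiating area A = 4πr² = 49.27 m².
T⁴ = P/(εσA) = 5470/(0.35·5.67×10⁻⁸·49.27) = 5.595×10⁹ K⁴.
T = (5.595×10⁹)^(1/4).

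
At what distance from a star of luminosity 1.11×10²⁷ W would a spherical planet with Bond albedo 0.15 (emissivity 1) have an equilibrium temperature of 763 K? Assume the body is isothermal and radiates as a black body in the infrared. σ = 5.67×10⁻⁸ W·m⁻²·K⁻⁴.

d ≈ 3.13×10¹⁰ m

For an isothermal black-emitting sphere, (1−a)S·πr² = σ·4πr²·T⁴ ⇒ S = 4σT⁴/(1−a).
S = 4·5.67×10⁻⁸·(763)⁴/0.850 = 90430 W/m².
Flux falls as S = L/(4πd²), so d = √(L/(4πS)) = √(1.11×10²⁷/(4π·90430)).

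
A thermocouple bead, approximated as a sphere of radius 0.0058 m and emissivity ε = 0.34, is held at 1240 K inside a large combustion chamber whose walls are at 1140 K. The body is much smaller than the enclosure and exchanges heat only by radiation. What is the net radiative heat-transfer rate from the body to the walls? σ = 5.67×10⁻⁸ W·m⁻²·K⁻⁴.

P_net ≈ 5.50 W

For a small grey body in a large enclosure: P_net = εσA(T_body⁴ − T_wall⁴).
A = 4πr² = 4.227×10⁻⁴ m²; T_body⁴ − T_wall⁴ = 2.364×10¹² − 1.689×10¹² = 6.753×10¹¹ K⁴.
|P_net| = 0.34·5.67×10⁻⁸·4.227×10⁻⁴·6.753×10¹¹.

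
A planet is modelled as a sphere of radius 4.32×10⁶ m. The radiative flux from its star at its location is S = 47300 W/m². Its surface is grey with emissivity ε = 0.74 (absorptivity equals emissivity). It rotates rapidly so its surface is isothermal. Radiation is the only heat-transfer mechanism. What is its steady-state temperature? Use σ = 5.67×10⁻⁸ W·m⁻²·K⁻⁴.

T ≈ 676 K

At equilibrium, absorbed power = emitted power.
Absorbing cross-section = πr² = 5.863×10¹³ m²; emitting surface = 4πr² = 2.345×10¹⁴ m² (ratio 4).
εS·A_cross = εσ·A_surf·T⁴  ⇒  T⁴ = S/(4σ)   (ε cancels).
T⁴ = 47300/(4·5.67×10⁻⁸) = 2.086×10¹¹ K⁴.
T = (2.086×10¹¹)^(1/4).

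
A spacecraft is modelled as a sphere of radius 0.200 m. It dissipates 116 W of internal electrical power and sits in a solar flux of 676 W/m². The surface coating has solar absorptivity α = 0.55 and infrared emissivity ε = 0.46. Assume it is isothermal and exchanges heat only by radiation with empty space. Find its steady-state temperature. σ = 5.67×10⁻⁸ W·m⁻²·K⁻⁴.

At steady state, absorbed solar power + internal power = radiated power.
Absorbed: α·S·A_cross = 0.55·676·0.1257 = 46.72 W (cross-section πr²).
Total input = 46.72 + 116 = 162.7 W.
Radiated: εσ·A_surf·T⁴ with A_surf = 4πr² = 0.5027 m².
T⁴ = 162.7/(0.46·5.67×10⁻⁸·0.5027) = 1.241×10¹⁰ K⁴.

T ≈ 334 K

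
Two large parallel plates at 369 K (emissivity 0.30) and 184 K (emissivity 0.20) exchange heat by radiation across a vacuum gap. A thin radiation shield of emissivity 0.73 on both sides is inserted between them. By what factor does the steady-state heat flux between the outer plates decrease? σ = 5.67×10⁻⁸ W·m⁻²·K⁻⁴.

Without shield: q₀ = σΔ(T⁴)/(1/ε₁+1/ε₂−1) with denominator 7.333.
With shield the two gaps are in series; the resistances add: (1/ε₁+1/ε_s−1)+(1/ε_s+1/ε₂−1) = 3.703+5.370 = 9.073.
Heat-flux ratio q₀/q = 9.073/7.333.

factor ≈ 1.24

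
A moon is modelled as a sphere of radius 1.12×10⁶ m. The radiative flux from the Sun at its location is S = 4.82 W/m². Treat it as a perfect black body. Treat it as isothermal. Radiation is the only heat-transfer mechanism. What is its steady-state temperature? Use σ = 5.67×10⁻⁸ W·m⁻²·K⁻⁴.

At equilibrium, absorbed power = emitted power.
Absorbing cross-section = πr² = 3.941×10¹² m²; emitting surface = 4πr² = 1.576×10¹³ m² (ratio 4).
S·A_cross = εσ·A_surf·T⁴  ⇒  T⁴ = S/(4σ).
T⁴ = 1.00·4.82/(4·5.67×10⁻⁸) = 2.125×10⁷ K⁴.
T = (2.125×10⁷)^(1/4).

T ≈ 67.9 K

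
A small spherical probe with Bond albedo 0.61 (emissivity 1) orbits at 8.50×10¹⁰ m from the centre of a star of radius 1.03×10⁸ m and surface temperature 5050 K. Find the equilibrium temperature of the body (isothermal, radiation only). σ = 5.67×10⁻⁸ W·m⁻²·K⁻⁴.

T ≈ 98.2 K

The star's surface emits σT_*⁴; at distance d the flux is S = σT_*⁴(R_*/d)².
S = 5.67×10⁻⁸·(5050)⁴·(1.03×10⁸/8.50×10¹⁰)² = 54.15 W/m².
For an isothermal sphere T⁴ = (1−a)S/(4σ) = 9.311×10⁷ K⁴.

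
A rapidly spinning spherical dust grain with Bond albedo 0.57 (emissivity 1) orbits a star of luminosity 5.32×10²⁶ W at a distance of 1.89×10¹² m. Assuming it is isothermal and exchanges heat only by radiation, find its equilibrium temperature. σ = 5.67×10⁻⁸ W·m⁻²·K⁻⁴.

T ≈ 68.8 K

First find the stellar flux at distance d: S = L/(4πd²) = 5.32×10²⁶/(4π·(1.89×10¹²)²) = 11.85 W/m².
For an isothermal sphere, absorbed (1−a)S·πr² = emitted σ·4πr²·T⁴, so T⁴ = (1−a)S/(4σ).
T⁴ = 0.430·11.85/(4·5.67×10⁻⁸) = 2.247×10⁷ K⁴.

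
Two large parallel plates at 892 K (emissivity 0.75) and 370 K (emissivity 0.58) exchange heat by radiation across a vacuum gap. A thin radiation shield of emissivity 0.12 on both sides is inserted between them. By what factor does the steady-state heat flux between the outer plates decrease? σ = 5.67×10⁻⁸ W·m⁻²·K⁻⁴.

factor ≈ 8.61

Without shield: q₀ = σΔ(T⁴)/(1/ε₁+1/ε₂−1) with denominator 2.057.
With shield the two gaps are in series; the resistances add: (1/ε₁+1/ε_s−1)+(1/ε_s+1/ε₂−1) = 8.667+9.057 = 17.72.
Heat-flux ratio q₀/q = 17.72/2.057.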